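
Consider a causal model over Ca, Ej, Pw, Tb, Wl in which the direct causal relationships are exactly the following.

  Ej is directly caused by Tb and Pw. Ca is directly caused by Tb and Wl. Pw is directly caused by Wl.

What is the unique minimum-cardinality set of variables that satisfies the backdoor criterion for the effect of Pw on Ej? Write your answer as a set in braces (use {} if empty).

{}

Variables eligible for adjustment (non-descendants of Pw, excluding Pw and Ej): {Ca, Tb, Wl}.
Backdoor paths from Pw to Ej:
  P1: Pw <- Wl -> Ca <- Tb -> Ej
Each backdoor path contains an unconditioned collider, so every path is already blocked with the empty conditioning set:
  P1: blocked at collider Ca (neither it nor any descendant is in the conditioning set).
The empty set is therefore the unique smallest valid set.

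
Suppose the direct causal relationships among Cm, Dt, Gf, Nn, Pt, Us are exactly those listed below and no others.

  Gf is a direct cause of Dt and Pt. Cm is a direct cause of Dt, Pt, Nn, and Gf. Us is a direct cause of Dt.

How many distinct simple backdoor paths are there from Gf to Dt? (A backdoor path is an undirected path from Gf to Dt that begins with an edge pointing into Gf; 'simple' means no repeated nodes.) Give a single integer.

A backdoor path from Gf to Dt is any simple undirected path whose first edge points into Gf (i.e. leaves Gf via a parent).
Parents of Gf: {Cm}.
Enumerating:
  P1: Gf <- Cm -> Dt
That exhausts the simple backdoor paths. Count: 1.

1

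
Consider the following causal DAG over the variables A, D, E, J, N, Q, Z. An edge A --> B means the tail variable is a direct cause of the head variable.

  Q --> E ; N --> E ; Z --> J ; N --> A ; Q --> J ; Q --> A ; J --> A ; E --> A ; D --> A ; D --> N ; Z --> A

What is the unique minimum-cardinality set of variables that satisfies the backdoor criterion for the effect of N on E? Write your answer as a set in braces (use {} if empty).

Variables eligible for adjustment (non-descendants of N, excluding N and E): {D, J, Q, Z}.
Backdoor paths from N to E:
  P1: N <- D -> A <- Q -> E
  P2: N <- D -> A <- Z -> J <- Q -> E
  P3: N <- D -> A <- E
  P4: N <- D -> A <- J <- Q -> E
Each backdoor path contains an unconditioned collider, so every path is already blocked with the empty conditioning set:
  P1: blocked at collider A (neither it nor any descendant is in the conditioning set).
  P2: blocked at collider A (neither it nor any descendant is in the conditioning set).
  P3: blocked at collider A (neither it nor any descendant is in the conditioning set).
  P4: blocked at collider A (neither it nor any descendant is in the conditioning set).
The empty set is therefore the unique smallest valid set.

{}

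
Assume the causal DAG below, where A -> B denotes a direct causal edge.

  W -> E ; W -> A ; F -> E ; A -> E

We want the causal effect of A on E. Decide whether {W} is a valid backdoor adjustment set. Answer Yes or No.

Backdoor paths from A to E (paths whose first edge points into A):
  P1: A <- W -> E
Condition 1 (no descendant of A in the set): holds — descendants of A are {E}; none are in {W}.
Condition 2 (every backdoor path blocked by {W}):
  P1: blocked at fork node W ∈ conditioning set.
{W} satisfies the backdoor criterion.

Yes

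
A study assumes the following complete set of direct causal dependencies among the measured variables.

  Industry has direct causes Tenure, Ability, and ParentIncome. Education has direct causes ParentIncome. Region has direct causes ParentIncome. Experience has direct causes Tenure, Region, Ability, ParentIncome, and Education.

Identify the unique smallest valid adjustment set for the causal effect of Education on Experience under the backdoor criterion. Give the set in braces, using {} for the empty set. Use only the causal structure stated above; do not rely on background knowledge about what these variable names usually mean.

{ParentIncome}

Variables eligible for adjustment (non-descendants of Education, excluding Education and Experience): {Ability, Industry, ParentIncome, Region, Tenure}.
Backdoor paths from Education to Experience:
  P1: Education <- ParentIncome -> Region -> Experience
  P2: Education <- ParentIncome -> Experience
  P3: Education <- ParentIncome -> Industry <- Ability -> Experience
  P4: Education <- ParentIncome -> Industry <- Tenure -> Experience
The empty set is not sufficient: P1 (Education <- ParentIncome -> Region -> Experience) has no collider blocking it and no conditioned non-collider, so it is open.
Try {ParentIncome}:
  P1: blocked at fork node ParentIncome ∈ conditioning set.
  P2: blocked at fork node ParentIncome ∈ conditioning set.
  P3: blocked at fork node ParentIncome ∈ conditioning set.
  P4: blocked at fork node ParentIncome ∈ conditioning set.
{ParentIncome} contains no descendant of Education and blocks every backdoor path.
No other singleton works — e.g. {Ability} leaves P1 open — so {ParentIncome} is the unique smallest valid adjustment set.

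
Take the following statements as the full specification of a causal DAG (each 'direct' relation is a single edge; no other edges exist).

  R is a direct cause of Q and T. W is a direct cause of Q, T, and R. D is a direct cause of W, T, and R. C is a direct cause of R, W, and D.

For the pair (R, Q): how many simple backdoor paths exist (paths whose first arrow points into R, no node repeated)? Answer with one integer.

7

A backdoor path from R to Q is any simple undirected path whose first edge points into R (i.e. leaves R via a parent).
Parents of R: {C, D, W}.
Enumerating:
  P1: R <- C -> D -> W -> Q
  P2: R <- C -> D -> T <- W -> Q
  P3: R <- C -> W -> Q
  P4: R <- D <- C -> W -> Q
  P5: R <- D -> W -> Q
  P6: R <- D -> T <- W -> Q
  P7: R <- W -> Q
That exhausts the simple backdoor paths. Count: 7.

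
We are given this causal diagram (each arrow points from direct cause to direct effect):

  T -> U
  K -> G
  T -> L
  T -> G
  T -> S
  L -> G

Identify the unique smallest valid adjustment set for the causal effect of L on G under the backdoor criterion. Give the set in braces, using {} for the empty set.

{T}

Variables eligible for adjustment (non-descendants of L, excluding L and G): {K, S, T, U}.
Backdoor paths from L to G:
  P1: L <- T -> G
The empty set is not sufficient: P1 (L <- T -> G) has no collider blocking it and no conditioned non-collider, so it is open.
Try {T}:
  P1: blocked at fork node T ∈ conditioning set.
{T} contains no descendant of L and blocks every backdoor path.
No other singleton works — e.g. {K} leaves P1 open — so {T} is the unique smallest valid adjustment set.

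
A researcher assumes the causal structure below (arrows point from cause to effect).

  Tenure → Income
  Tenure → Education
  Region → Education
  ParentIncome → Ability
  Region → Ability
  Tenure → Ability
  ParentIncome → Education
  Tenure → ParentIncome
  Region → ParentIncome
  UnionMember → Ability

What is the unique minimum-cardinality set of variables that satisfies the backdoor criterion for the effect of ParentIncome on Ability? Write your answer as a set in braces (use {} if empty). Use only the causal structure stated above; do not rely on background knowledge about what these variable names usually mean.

{Region, Tenure}

Variables eligible for adjustment (non-descendants of ParentIncome, excluding ParentIncome and Ability): {Income, Region, Tenure, UnionMember}.
Backdoor paths from ParentIncome to Ability:
  P1: ParentIncome <- Region -> Education <- Tenure -> Ability
  P2: ParentIncome <- Region -> Ability
  P3: ParentIncome <- Tenure -> Education <- Region -> Ability
  P4: ParentIncome <- Tenure -> Ability
The empty set is not sufficient: P2 (ParentIncome <- Region -> Ability) has no collider blocking it and no conditioned non-collider, so it is open.
Try {Region, Tenure}:
  P1: blocked at fork node Region ∈ conditioning set.
  P2: blocked at fork node Region ∈ conditioning set.
  P3: blocked at fork node Tenure ∈ conditioning set.
  P4: blocked at fork node Tenure ∈ conditioning set.
{Region, Tenure} contains no descendant of ParentIncome and blocks every backdoor path.
Every element of {Region, Tenure} is needed (dropping Region leaves P2 open; dropping Tenure leaves P4 open), so no proper subset is valid.
Among all size-2 subsets of the eligible variables, only {Region, Tenure} blocks every backdoor path, so it is the unique smallest valid adjustment set.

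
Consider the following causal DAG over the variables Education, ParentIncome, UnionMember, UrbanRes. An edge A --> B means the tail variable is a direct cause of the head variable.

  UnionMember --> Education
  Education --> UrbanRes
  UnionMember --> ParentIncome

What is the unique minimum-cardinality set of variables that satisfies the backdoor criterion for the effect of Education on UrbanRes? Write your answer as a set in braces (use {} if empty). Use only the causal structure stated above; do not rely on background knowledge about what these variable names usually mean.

Variables eligible for adjustment (non-descendants of Education, excluding Education and UrbanRes): {ParentIncome, UnionMember}.
Backdoor paths from Education to UrbanRes:
  (none)
With no backdoor paths the empty set already satisfies the criterion, and it is trivially minimal.

{}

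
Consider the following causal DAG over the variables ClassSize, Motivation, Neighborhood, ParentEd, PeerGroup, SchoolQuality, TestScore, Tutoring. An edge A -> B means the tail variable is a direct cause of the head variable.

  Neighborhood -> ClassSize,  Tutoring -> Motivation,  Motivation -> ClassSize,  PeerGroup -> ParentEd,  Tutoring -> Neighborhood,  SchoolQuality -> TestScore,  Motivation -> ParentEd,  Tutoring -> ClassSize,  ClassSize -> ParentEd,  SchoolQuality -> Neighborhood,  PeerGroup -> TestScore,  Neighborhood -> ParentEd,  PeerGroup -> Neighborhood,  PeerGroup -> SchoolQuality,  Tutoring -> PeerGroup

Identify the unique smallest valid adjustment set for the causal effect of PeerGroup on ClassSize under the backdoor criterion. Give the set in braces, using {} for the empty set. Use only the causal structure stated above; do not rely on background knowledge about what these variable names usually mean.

Variables eligible for adjustment (non-descendants of PeerGroup, excluding PeerGroup and ClassSize): {Motivation, Tutoring}.
Backdoor paths from PeerGroup to ClassSize:
  P1: PeerGroup <- Tutoring -> Neighborhood -> ClassSize
  P2: PeerGroup <- Tutoring -> Neighborhood -> ParentEd <- Motivation -> ClassSize
  P3: PeerGroup <- Tutoring -> Neighborhood -> ParentEd <- ClassSize
  P4: PeerGroup <- Tutoring -> Motivation -> ClassSize
  P5: PeerGroup <- Tutoring -> Motivation -> ParentEd <- Neighborhood -> ClassSize
  P6: PeerGroup <- Tutoring -> Motivation -> ParentEd <- ClassSize
  P7: PeerGroup <- Tutoring -> ClassSize
The empty set is not sufficient: P1 (PeerGroup <- Tutoring -> Neighborhood -> ClassSize) has no collider blocking it and no conditioned non-collider, so it is open.
Try {Tutoring}:
  P1: blocked at fork node Tutoring ∈ conditioning set.
  P2: blocked at fork node Tutoring ∈ conditioning set.
  P3: blocked at fork node Tutoring ∈ conditioning set.
  P4: blocked at fork node Tutoring ∈ conditioning set.
  P5: blocked at fork node Tutoring ∈ conditioning set.
  P6: blocked at fork node Tutoring ∈ conditioning set.
  P7: blocked at fork node Tutoring ∈ conditioning set.
{Tutoring} contains no descendant of PeerGroup and blocks every backdoor path.
No other singleton works — e.g. {Motivation} leaves P1 open — so {Tutoring} is the unique smallest valid adjustment set.

{Tutoring}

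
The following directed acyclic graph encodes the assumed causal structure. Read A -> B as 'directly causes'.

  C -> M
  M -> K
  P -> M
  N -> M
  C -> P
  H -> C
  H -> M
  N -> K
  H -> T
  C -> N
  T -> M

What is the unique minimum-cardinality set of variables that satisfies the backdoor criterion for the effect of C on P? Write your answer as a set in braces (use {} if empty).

{}

Variables eligible for adjustment (non-descendants of C, excluding C and P): {H, T}.
Backdoor paths from C to P:
  P1: C <- H -> T -> M <- P
  P2: C <- H -> M <- P
Each backdoor path contains an unconditioned collider, so every path is already blocked with the empty conditioning set:
  P1: blocked at collider M (neither it nor any descendant is in the conditioning set).
  P2: blocked at collider M (neither it nor any descendant is in the conditioning set).
The empty set is therefore the unique smallest valid set.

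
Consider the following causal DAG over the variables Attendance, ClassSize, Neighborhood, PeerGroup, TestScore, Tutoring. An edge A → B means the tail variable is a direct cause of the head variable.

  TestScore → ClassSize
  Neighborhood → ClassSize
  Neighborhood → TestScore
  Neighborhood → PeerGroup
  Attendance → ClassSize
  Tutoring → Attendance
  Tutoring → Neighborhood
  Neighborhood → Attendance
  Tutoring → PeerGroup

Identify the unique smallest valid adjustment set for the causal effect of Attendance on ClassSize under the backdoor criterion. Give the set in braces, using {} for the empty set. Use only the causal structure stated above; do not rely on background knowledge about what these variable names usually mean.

{Neighborhood}

Variables eligible for adjustment (non-descendants of Attendance, excluding Attendance and ClassSize): {Neighborhood, PeerGroup, TestScore, Tutoring}.
Backdoor paths from Attendance to ClassSize:
  P1: Attendance <- Tutoring -> Neighborhood -> TestScore -> ClassSize
  P2: Attendance <- Tutoring -> Neighborhood -> ClassSize
  P3: Attendance <- Tutoring -> PeerGroup <- Neighborhood -> TestScore -> ClassSize
  P4: Attendance <- Tutoring -> PeerGroup <- Neighborhood -> ClassSize
  P5: Attendance <- Neighborhood -> TestScore -> ClassSize
  P6: Attendance <- Neighborhood -> ClassSize
The empty set is not sufficient: P1 (Attendance <- Tutoring -> Neighborhood -> TestScore -> ClassSize) has no collider blocking it and no conditioned non-collider, so it is open.
Try {Neighborhood}:
  P1: blocked at chain node Neighborhood ∈ conditioning set.
  P2: blocked at chain node Neighborhood ∈ conditioning set.
  P3: blocked at collider PeerGroup (neither it nor any descendant is in the conditioning set).
  P4: blocked at collider PeerGroup (neither it nor any descendant is in the conditioning set).
  P5: blocked at fork node Neighborhood ∈ conditioning set.
  P6: blocked at fork node Neighborhood ∈ conditioning set.
{Neighborhood} contains no descendant of Attendance and blocks every backdoor path.
No other singleton works — e.g. {Tutoring} leaves P5 open — so {Neighborhood} is the unique smallest valid adjustment set.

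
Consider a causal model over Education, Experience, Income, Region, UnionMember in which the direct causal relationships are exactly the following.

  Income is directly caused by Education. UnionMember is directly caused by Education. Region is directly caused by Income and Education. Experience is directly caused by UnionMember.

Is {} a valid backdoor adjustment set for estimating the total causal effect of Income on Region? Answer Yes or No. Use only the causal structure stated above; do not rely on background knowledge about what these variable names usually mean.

Backdoor paths from Income to Region (paths whose first edge points into Income):
  P1: Income <- Education -> Region
Condition 1 (no descendant of Income in the set): holds — descendants of Income are {Region}; none are in {}.
Condition 2 (every backdoor path blocked by {}):
  P1: open — no interior node is in the conditioning set.
{} does not satisfy the backdoor criterion.

No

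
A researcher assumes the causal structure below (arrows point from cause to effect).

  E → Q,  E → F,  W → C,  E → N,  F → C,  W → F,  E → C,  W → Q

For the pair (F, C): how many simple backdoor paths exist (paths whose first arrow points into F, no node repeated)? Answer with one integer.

4

A backdoor path from F to C is any simple undirected path whose first edge points into F (i.e. leaves F via a parent).
Parents of F: {E, W}.
Enumerating:
  P1: F <- E -> Q <- W -> C
  P2: F <- E -> C
  P3: F <- W -> Q <- E -> C
  P4: F <- W -> C
That exhausts the simple backdoor paths. Count: 4.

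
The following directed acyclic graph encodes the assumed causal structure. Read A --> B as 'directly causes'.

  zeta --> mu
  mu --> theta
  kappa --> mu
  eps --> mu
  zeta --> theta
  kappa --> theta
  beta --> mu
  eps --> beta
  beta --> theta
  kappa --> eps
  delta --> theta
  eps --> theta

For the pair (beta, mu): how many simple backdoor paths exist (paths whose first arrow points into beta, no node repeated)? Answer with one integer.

A backdoor path from beta to mu is any simple undirected path whose first edge points into beta (i.e. leaves beta via a parent).
Parents of beta: {eps}.
Enumerating:
  P1: beta <- eps <- kappa -> mu
  P2: beta <- eps <- kappa -> theta <- zeta -> mu
  P3: beta <- eps <- kappa -> theta <- mu
  P4: beta <- eps -> mu
  P5: beta <- eps -> theta <- kappa -> mu
  P6: beta <- eps -> theta <- zeta -> mu
  P7: beta <- eps -> theta <- mu
That exhausts the simple backdoor paths. Count: 7.

7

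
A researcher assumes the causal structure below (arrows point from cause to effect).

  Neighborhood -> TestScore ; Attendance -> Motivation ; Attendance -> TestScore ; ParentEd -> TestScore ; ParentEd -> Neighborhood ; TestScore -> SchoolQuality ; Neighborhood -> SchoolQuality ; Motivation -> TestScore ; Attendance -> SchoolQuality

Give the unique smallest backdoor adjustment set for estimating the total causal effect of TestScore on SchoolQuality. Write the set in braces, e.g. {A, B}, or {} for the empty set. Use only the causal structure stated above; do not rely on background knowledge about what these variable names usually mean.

{Attendance, Neighborhood}

Variables eligible for adjustment (non-descendants of TestScore, excluding TestScore and SchoolQuality): {Attendance, Motivation, Neighborhood, ParentEd}.
Backdoor paths from TestScore to SchoolQuality:
  P1: TestScore <- Attendance -> SchoolQuality
  P2: TestScore <- ParentEd -> Neighborhood -> SchoolQuality
  P3: TestScore <- Neighborhood -> SchoolQuality
  P4: TestScore <- Motivation <- Attendance -> SchoolQuality
The empty set is not sufficient: P1 (TestScore <- Attendance -> SchoolQuality) has no collider blocking it and no conditioned non-collider, so it is open.
Try {Attendance, Neighborhood}:
  P1: blocked at fork node Attendance ∈ conditioning set.
  P2: blocked at chain node Neighborhood ∈ conditioning set.
  P3: blocked at fork node Neighborhood ∈ conditioning set.
  P4: blocked at fork node Attendance ∈ conditioning set.
{Attendance, Neighborhood} contains no descendant of TestScore and blocks every backdoor path.
Every element of {Attendance, Neighborhood} is needed (dropping Attendance leaves P1 open; dropping Neighborhood leaves P2 open), so no proper subset is valid.
Among all size-2 subsets of the eligible variables, only {Attendance, Neighborhood} blocks every backdoor path, so it is the unique smallest valid adjustment set.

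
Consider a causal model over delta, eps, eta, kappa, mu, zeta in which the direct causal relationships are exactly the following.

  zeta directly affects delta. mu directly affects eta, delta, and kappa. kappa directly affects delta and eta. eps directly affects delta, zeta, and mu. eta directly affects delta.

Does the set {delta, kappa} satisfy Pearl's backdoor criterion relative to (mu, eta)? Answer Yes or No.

No

Backdoor paths from mu to eta (paths whose first edge points into mu):
  P1: mu <- eps -> zeta -> delta <- kappa -> eta
  P2: mu <- eps -> zeta -> delta <- eta
  P3: mu <- eps -> delta <- kappa -> eta
  P4: mu <- eps -> delta <- eta
Condition 1 (no descendant of mu in the set): FAILS — delta and kappa are descendants of mu.
Condition 2 (every backdoor path blocked by {delta, kappa}):
  P1: blocked at fork node kappa ∈ conditioning set.
  P2: open — collider(s) delta are conditioned on (or have a conditioned descendant) and no non-collider on the path is in the set.
  P3: blocked at fork node kappa ∈ conditioning set.
  P4: open — collider(s) delta are conditioned on (or have a conditioned descendant) and no non-collider on the path is in the set.
{delta, kappa} does not satisfy the backdoor criterion.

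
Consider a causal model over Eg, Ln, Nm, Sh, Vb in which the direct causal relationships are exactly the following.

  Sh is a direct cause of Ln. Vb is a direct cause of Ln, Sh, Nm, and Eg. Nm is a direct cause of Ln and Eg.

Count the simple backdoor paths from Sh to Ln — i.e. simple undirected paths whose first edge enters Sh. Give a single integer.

A backdoor path from Sh to Ln is any simple undirected path whose first edge points into Sh (i.e. leaves Sh via a parent).
Parents of Sh: {Vb}.
Enumerating:
  P1: Sh <- Vb -> Nm -> Ln
  P2: Sh <- Vb -> Ln
  P3: Sh <- Vb -> Eg <- Nm -> Ln
That exhausts the simple backdoor paths. Count: 3.

3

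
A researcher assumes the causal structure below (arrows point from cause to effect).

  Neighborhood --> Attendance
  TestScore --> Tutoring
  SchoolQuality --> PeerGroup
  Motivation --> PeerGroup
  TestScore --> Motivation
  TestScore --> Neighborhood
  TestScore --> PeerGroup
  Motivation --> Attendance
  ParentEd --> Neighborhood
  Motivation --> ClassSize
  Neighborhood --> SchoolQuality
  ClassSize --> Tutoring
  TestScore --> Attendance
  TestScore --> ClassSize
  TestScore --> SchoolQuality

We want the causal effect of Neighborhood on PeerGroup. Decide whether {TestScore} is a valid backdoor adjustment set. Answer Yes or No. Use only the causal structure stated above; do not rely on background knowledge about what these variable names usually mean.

Backdoor paths from Neighborhood to PeerGroup (paths whose first edge points into Neighborhood):
  P1: Neighborhood <- TestScore -> Motivation -> PeerGroup
  P2: Neighborhood <- TestScore -> ClassSize <- Motivation -> PeerGroup
  P3: Neighborhood <- TestScore -> Tutoring <- ClassSize <- Motivation -> PeerGroup
  P4: Neighborhood <- TestScore -> SchoolQuality -> PeerGroup
  P5: Neighborhood <- TestScore -> Attendance <- Motivation -> PeerGroup
  P6: Neighborhood <- TestScore -> PeerGroup
Condition 1 (no descendant of Neighborhood in the set): holds — descendants of Neighborhood are {Attendance, PeerGroup, SchoolQuality}; none are in {TestScore}.
Condition 2 (every backdoor path blocked by {TestScore}):
  P1: blocked at fork node TestScore ∈ conditioning set.
  P2: blocked at fork node TestScore ∈ conditioning set.
  P3: blocked at fork node TestScore ∈ conditioning set.
  P4: blocked at fork node TestScore ∈ conditioning set.
  P5: blocked at fork node TestScore ∈ conditioning set.
  P6: blocked at fork node TestScore ∈ conditioning set.
{TestScore} satisfies the backdoor criterion.

Yes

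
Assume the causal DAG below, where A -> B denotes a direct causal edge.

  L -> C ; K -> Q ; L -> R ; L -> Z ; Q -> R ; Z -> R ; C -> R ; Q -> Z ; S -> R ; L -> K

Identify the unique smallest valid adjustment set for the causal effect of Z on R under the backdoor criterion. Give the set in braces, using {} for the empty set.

{L, Q}

Variables eligible for adjustment (non-descendants of Z, excluding Z and R): {C, K, L, Q, S}.
Backdoor paths from Z to R:
  P1: Z <- L -> C -> R
  P2: Z <- L -> K -> Q -> R
  P3: Z <- L -> R
  P4: Z <- Q <- K <- L -> C -> R
  P5: Z <- Q <- K <- L -> R
  P6: Z <- Q -> R
The empty set is not sufficient: P1 (Z <- L -> C -> R) has no collider blocking it and no conditioned non-collider, so it is open.
Try {L, Q}:
  P1: blocked at fork node L ∈ conditioning set.
  P2: blocked at fork node L ∈ conditioning set.
  P3: blocked at fork node L ∈ conditioning set.
  P4: blocked at chain node Q ∈ conditioning set.
  P5: blocked at chain node Q ∈ conditioning set.
  P6: blocked at fork node Q ∈ conditioning set.
{L, Q} contains no descendant of Z and blocks every backdoor path.
Every element of {L, Q} is needed (dropping L leaves P1 open; dropping Q leaves P6 open), so no proper subset is valid.
Among all size-2 subsets of the eligible variables, only {L, Q} blocks every backdoor path, so it is the unique smallest valid adjustment set.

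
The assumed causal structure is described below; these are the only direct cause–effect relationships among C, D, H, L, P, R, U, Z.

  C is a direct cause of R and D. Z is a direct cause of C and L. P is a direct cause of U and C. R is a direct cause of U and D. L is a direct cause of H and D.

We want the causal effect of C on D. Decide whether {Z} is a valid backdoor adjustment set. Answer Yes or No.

Yes

Backdoor paths from C to D (paths whose first edge points into C):
  P1: C <- Z -> L -> D
  P2: C <- P -> U <- R -> D
Condition 1 (no descendant of C in the set): holds — descendants of C are {D, R, U}; none are in {Z}.
Condition 2 (every backdoor path blocked by {Z}):
  P1: blocked at fork node Z ∈ conditioning set.
  P2: blocked at collider U (neither it nor any descendant is in the conditioning set).
{Z} satisfies the backdoor criterion.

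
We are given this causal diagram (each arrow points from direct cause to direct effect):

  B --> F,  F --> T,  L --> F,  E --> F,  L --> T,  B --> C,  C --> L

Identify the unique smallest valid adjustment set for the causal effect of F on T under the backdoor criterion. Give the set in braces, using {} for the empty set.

{L}

Variables eligible for adjustment (non-descendants of F, excluding F and T): {B, C, E, L}.
Backdoor paths from F to T:
  P1: F <- B -> C -> L -> T
  P2: F <- L -> T
The empty set is not sufficient: P1 (F <- B -> C -> L -> T) has no collider blocking it and no conditioned non-collider, so it is open.
Try {L}:
  P1: blocked at chain node L ∈ conditioning set.
  P2: blocked at fork node L ∈ conditioning set.
{L} contains no descendant of F and blocks every backdoor path.
No other singleton works — e.g. {B} leaves P2 open — so {L} is the unique smallest valid adjustment set.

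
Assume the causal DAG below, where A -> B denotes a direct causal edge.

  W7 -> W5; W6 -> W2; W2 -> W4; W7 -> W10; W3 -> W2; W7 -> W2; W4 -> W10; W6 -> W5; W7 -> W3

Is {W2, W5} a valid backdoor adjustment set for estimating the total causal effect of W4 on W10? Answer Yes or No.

Backdoor paths from W4 to W10 (paths whose first edge points into W4):
  P1: W4 <- W2 <- W6 -> W5 <- W7 -> W10
  P2: W4 <- W2 <- W7 -> W10
  P3: W4 <- W2 <- W3 <- W7 -> W10
Condition 1 (no descendant of W4 in the set): holds — descendants of W4 are {W10}; none are in {W2, W5}.
Condition 2 (every backdoor path blocked by {W2, W5}):
  P1: blocked at chain node W2 ∈ conditioning set.
  P2: blocked at chain node W2 ∈ conditioning set.
  P3: blocked at chain node W2 ∈ conditioning set.
{W2, W5} satisfies the backdoor criterion.

Yes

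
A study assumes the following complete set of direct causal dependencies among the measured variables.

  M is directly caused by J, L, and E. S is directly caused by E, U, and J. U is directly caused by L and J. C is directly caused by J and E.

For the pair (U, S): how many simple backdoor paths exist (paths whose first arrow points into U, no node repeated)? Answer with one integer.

A backdoor path from U to S is any simple undirected path whose first edge points into U (i.e. leaves U via a parent).
Parents of U: {J, L}.
Enumerating:
  P1: U <- J -> M <- E -> S
  P2: U <- J -> C <- E -> S
  P3: U <- J -> S
  P4: U <- L -> M <- J -> C <- E -> S
  P5: U <- L -> M <- J -> S
  P6: U <- L -> M <- E -> C <- J -> S
  P7: U <- L -> M <- E -> S
That exhausts the simple backdoor paths. Count: 7.

7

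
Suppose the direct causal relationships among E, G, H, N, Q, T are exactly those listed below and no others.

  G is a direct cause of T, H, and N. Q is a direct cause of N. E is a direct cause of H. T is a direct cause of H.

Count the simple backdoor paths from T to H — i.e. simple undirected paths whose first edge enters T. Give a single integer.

1

A backdoor path from T to H is any simple undirected path whose first edge points into T (i.e. leaves T via a parent).
Parents of T: {G}.
Enumerating:
  P1: T <- G -> H
That exhausts the simple backdoor paths. Count: 1.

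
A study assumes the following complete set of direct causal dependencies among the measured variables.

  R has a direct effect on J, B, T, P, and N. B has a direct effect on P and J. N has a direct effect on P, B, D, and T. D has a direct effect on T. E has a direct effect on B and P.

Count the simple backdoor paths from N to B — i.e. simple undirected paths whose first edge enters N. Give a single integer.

4

A backdoor path from N to B is any simple undirected path whose first edge points into N (i.e. leaves N via a parent).
Parents of N: {R}.
Enumerating:
  P1: N <- R -> B
  P2: N <- R -> J <- B
  P3: N <- R -> P <- E -> B
  P4: N <- R -> P <- B
That exhausts the simple backdoor paths. Count: 4.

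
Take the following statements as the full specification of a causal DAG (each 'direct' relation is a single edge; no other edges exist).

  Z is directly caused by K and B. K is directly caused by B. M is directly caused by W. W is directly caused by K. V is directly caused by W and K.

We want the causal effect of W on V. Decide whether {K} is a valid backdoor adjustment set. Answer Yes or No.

Backdoor paths from W to V (paths whose first edge points into W):
  P1: W <- K -> V
Condition 1 (no descendant of W in the set): holds — descendants of W are {M, V}; none are in {K}.
Condition 2 (every backdoor path blocked by {K}):
  P1: blocked at fork node K ∈ conditioning set.
{K} satisfies the backdoor criterion.

Yes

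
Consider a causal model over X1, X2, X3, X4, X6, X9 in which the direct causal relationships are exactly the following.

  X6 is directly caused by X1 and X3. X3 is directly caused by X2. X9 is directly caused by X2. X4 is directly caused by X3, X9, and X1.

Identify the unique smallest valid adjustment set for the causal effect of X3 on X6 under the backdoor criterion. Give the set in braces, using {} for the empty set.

{}

Variables eligible for adjustment (non-descendants of X3, excluding X3 and X6): {X1, X2, X9}.
Backdoor paths from X3 to X6:
  P1: X3 <- X2 -> X9 -> X4 <- X1 -> X6
Each backdoor path contains an unconditioned collider, so every path is already blocked with the empty conditioning set:
  P1: blocked at collider X4 (neither it nor any descendant is in the conditioning set).
The empty set is therefore the unique smallest valid set.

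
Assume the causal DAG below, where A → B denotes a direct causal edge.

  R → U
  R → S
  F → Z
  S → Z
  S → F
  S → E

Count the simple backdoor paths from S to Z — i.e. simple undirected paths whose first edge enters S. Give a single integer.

0

A backdoor path from S to Z is any simple undirected path whose first edge points into S (i.e. leaves S via a parent).
Parents of S: {R}.
No simple path from any parent of S reaches Z without revisiting S, so there are no backdoor paths.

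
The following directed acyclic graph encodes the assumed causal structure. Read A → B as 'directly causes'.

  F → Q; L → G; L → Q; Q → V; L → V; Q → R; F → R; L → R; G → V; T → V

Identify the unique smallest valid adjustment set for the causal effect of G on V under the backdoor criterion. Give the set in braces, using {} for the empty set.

Variables eligible for adjustment (non-descendants of G, excluding G and V): {F, L, Q, R, T}.
Backdoor paths from G to V:
  P1: G <- L -> Q -> V
  P2: G <- L -> V
  P3: G <- L -> R <- F -> Q -> V
  P4: G <- L -> R <- Q -> V
The empty set is not sufficient: P1 (G <- L -> Q -> V) has no collider blocking it and no conditioned non-collider, so it is open.
Try {L}:
  P1: blocked at fork node L ∈ conditioning set.
  P2: blocked at fork node L ∈ conditioning set.
  P3: blocked at fork node L ∈ conditioning set.
  P4: blocked at fork node L ∈ conditioning set.
{L} contains no descendant of G and blocks every backdoor path.
No other singleton works — e.g. {T} leaves P1 open — so {L} is the unique smallest valid adjustment set.

{L}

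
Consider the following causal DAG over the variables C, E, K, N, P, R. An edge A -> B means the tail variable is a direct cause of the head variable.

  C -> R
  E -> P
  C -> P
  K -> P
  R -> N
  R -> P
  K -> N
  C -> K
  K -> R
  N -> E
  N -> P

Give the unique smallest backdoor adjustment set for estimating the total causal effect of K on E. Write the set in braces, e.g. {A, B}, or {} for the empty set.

Variables eligible for adjustment (non-descendants of K, excluding K and E): {C}.
Backdoor paths from K to E:
  P1: K <- C -> R -> N -> E
  P2: K <- C -> R -> N -> P <- E
  P3: K <- C -> R -> P <- N -> E
  P4: K <- C -> R -> P <- E
  P5: K <- C -> P <- R -> N -> E
  P6: K <- C -> P <- N -> E
  P7: K <- C -> P <- E
The empty set is not sufficient: P1 (K <- C -> R -> N -> E) has no collider blocking it and no conditioned non-collider, so it is open.
Try {C}:
  P1: blocked at fork node C ∈ conditioning set.
  P2: blocked at fork node C ∈ conditioning set.
  P3: blocked at fork node C ∈ conditioning set.
  P4: blocked at fork node C ∈ conditioning set.
  P5: blocked at fork node C ∈ conditioning set.
  P6: blocked at fork node C ∈ conditioning set.
  P7: blocked at fork node C ∈ conditioning set.
{C} contains no descendant of K and blocks every backdoor path.
{C} is the unique smallest valid adjustment set.

{C}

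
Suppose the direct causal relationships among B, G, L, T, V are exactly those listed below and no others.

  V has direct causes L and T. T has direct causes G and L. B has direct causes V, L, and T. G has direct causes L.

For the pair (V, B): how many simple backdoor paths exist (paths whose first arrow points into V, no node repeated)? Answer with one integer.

6

A backdoor path from V to B is any simple undirected path whose first edge points into V (i.e. leaves V via a parent).
Parents of V: {L, T}.
Enumerating:
  P1: V <- L -> G -> T -> B
  P2: V <- L -> T -> B
  P3: V <- L -> B
  P4: V <- T <- L -> B
  P5: V <- T <- G <- L -> B
  P6: V <- T -> B
That exhausts the simple backdoor paths. Count: 6.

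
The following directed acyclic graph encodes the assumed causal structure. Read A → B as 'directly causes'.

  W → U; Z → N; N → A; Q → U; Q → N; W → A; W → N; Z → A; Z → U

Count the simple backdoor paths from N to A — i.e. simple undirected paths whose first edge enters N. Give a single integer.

6

A backdoor path from N to A is any simple undirected path whose first edge points into N (i.e. leaves N via a parent).
Parents of N: {Q, W, Z}.
Enumerating:
  P1: N <- Z -> U <- W -> A
  P2: N <- Z -> A
  P3: N <- W -> U <- Z -> A
  P4: N <- W -> A
  P5: N <- Q -> U <- Z -> A
  P6: N <- Q -> U <- W -> A
That exhausts the simple backdoor paths. Count: 6.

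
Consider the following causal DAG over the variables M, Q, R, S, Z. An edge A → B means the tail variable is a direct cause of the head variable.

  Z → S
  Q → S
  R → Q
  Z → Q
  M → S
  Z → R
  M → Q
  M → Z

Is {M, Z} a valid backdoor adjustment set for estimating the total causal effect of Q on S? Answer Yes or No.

Yes

Backdoor paths from Q to S (paths whose first edge points into Q):
  P1: Q <- M -> Z -> S
  P2: Q <- M -> S
  P3: Q <- Z <- M -> S
  P4: Q <- Z -> S
  P5: Q <- R <- Z <- M -> S
  P6: Q <- R <- Z -> S
Condition 1 (no descendant of Q in the set): holds — descendants of Q are {S}; none are in {M, Z}.
Condition 2 (every backdoor path blocked by {M, Z}):
  P1: blocked at fork node M ∈ conditioning set.
  P2: blocked at fork node M ∈ conditioning set.
  P3: blocked at chain node Z ∈ conditioning set.
  P4: blocked at fork node Z ∈ conditioning set.
  P5: blocked at chain node Z ∈ conditioning set.
  P6: blocked at fork node Z ∈ conditioning set.
{M, Z} satisfies the backdoor criterion.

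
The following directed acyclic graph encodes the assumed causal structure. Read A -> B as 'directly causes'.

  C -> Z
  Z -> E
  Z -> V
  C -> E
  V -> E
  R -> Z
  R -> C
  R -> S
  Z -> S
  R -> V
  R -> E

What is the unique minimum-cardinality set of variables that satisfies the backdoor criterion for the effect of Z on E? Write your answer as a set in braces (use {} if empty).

{C, R}

Variables eligible for adjustment (non-descendants of Z, excluding Z and E): {C, R}.
Backdoor paths from Z to E:
  P1: Z <- R -> C -> E
  P2: Z <- R -> V -> E
  P3: Z <- R -> E
  P4: Z <- C <- R -> V -> E
  P5: Z <- C <- R -> E
  P6: Z <- C -> E
The empty set is not sufficient: P1 (Z <- R -> C -> E) has no collider blocking it and no conditioned non-collider, so it is open.
Try {C, R}:
  P1: blocked at fork node R ∈ conditioning set.
  P2: blocked at fork node R ∈ conditioning set.
  P3: blocked at fork node R ∈ conditioning set.
  P4: blocked at chain node C ∈ conditioning set.
  P5: blocked at chain node C ∈ conditioning set.
  P6: blocked at fork node C ∈ conditioning set.
{C, R} contains no descendant of Z and blocks every backdoor path.
Every element of {C, R} is needed (dropping C leaves P6 open; dropping R leaves P2 open), so no proper subset is valid.
Among all size-2 subsets of the eligible variables, only {C, R} blocks every backdoor path, so it is the unique smallest valid adjustment set.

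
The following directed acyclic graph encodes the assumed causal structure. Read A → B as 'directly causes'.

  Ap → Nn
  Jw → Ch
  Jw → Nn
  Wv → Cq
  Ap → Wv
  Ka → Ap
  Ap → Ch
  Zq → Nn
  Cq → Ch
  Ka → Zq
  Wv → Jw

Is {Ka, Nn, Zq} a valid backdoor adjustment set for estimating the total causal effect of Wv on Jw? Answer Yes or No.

Backdoor paths from Wv to Jw (paths whose first edge points into Wv):
  P1: Wv <- Ap <- Ka -> Zq -> Nn <- Jw
  P2: Wv <- Ap -> Nn <- Jw
  P3: Wv <- Ap -> Ch <- Jw
Condition 1 (no descendant of Wv in the set): FAILS — Nn is a descendant of Wv.
Condition 2 (every backdoor path blocked by {Ka, Nn, Zq}):
  P1: blocked at fork node Ka ∈ conditioning set.
  P2: open — collider(s) Nn are conditioned on (or have a conditioned descendant) and no non-collider on the path is in the set.
  P3: blocked at collider Ch (neither it nor any descendant is in the conditioning set).
{Ka, Nn, Zq} does not satisfy the backdoor criterion.

No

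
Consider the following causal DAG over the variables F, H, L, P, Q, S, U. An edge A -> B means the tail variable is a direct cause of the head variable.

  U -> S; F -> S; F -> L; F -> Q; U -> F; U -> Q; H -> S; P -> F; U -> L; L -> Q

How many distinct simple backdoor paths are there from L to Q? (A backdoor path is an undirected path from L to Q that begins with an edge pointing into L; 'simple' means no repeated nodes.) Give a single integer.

6

A backdoor path from L to Q is any simple undirected path whose first edge points into L (i.e. leaves L via a parent).
Parents of L: {F, U}.
Enumerating:
  P1: L <- U -> F -> Q
  P2: L <- U -> S <- F -> Q
  P3: L <- U -> Q
  P4: L <- F <- U -> Q
  P5: L <- F -> S <- U -> Q
  P6: L <- F -> Q
That exhausts the simple backdoor paths. Count: 6.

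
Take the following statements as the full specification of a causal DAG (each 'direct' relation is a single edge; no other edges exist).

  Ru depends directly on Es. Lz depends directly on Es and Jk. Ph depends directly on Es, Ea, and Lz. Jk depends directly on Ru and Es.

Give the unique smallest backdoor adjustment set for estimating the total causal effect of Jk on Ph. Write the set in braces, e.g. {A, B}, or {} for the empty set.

{Es}

Variables eligible for adjustment (non-descendants of Jk, excluding Jk and Ph): {Ea, Es, Ru}.
Backdoor paths from Jk to Ph:
  P1: Jk <- Es -> Lz -> Ph
  P2: Jk <- Es -> Ph
  P3: Jk <- Ru <- Es -> Lz -> Ph
  P4: Jk <- Ru <- Es -> Ph
The empty set is not sufficient: P1 (Jk <- Es -> Lz -> Ph) has no collider blocking it and no conditioned non-collider, so it is open.
Try {Es}:
  P1: blocked at fork node Es ∈ conditioning set.
  P2: blocked at fork node Es ∈ conditioning set.
  P3: blocked at fork node Es ∈ conditioning set.
  P4: blocked at fork node Es ∈ conditioning set.
{Es} contains no descendant of Jk and blocks every backdoor path.
No other singleton works — e.g. {Ea} leaves P1 open — so {Es} is the unique smallest valid adjustment set.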